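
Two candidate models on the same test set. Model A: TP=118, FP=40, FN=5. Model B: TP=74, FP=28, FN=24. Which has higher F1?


Model A: P=118/158=0.7468, R=118/123=0.9593, F1=2PR/(P+R)=2TP/(2TP+FP+FN)=236/281=0.8399
Model B: P=74/102=0.7255, R=74/98=0.7551, F1=2PR/(P+R)=2TP/(2TP+FP+FN)=148/200=0.74
0.8399 > 0.74 → Model A

Model A


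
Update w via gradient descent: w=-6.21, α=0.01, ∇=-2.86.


w_new = w - α·∇
= -6.21 - 0.01·-2.86
= -6.21 + 0.0286
= -6.1814

-6.1814


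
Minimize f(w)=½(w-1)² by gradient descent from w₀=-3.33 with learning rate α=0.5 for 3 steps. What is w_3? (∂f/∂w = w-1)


step 1: grad = -3.33-1 = -4.33; w = -3.33 - 0.5·(-4.33) = -1.165
step 2: grad = -1.165-1 = -2.165; w = -1.165 - 0.5·(-2.165) = -0.0825
step 3: grad = -0.0825-1 = -1.0825; w = -0.0825 - 0.5·(-1.0825) = 0.45875

0.45875


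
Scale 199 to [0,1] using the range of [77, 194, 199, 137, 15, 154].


min=15, max=199
(199-15)/(199-15) = 184/184 = 1.0

1.0


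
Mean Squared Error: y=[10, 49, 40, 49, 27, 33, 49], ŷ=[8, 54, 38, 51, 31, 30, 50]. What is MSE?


Squared errors: (10-8)²=4, (49-54)²=25, (40-38)²=4, (49-51)²=4, (27-31)²=16, (33-30)²=9, (49-50)²=1
Sum = 63
MSE = 63/7 = 9

9


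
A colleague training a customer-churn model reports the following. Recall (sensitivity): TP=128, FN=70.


Recall = TP/(TP+FN)
= 128/(128+70)
= 128/198 = 64.65%

64.65%


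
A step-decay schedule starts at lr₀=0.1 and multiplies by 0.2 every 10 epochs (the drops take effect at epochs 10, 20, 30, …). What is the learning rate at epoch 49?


n_drops = ⌊49/10⌋ = 4
lr = 0.1·0.2^4 = 0.1·0.0016 = 0.00016

0.00016


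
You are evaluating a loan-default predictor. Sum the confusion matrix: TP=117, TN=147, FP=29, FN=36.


Total = TP + TN + FP + FN
= 117 + 147 + 29 + 36
= 329
(Predicted positive: 146, predicted negative: 183)

329


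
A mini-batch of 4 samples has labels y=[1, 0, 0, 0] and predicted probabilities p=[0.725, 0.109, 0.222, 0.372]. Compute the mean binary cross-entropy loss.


L[0] = -ln(0.725) = 0.3216
L[1] = -ln(1-0.109) = -ln(0.891) = 0.1154
L[2] = -ln(1-0.222) = -ln(0.778) = 0.251
L[3] = -ln(1-0.372) = -ln(0.628) = 0.4652
mean = (0.3216 + 0.1154 + 0.251 + 0.4652)/4 = 0.2883

0.2883


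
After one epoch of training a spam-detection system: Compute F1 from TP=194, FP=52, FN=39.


Precision = 194/246 = 0.7886
Recall = 194/233 = 0.8326
F1 = 2·P·R/(P+R) = 2·TP/(2·TP+FP+FN) = 388/(388+52+39) = 388/479 = 0.81

0.81


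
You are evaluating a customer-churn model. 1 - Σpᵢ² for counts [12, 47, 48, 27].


Probabilities: [12/134, 47/134, 48/134, 27/134] ≈ [0.0896, 0.3507, 0.3582, 0.2015]
Σpᵢ² = (144 + 2209 + 2304 + 729)/134² = 5386/17956
Gini = 1 - Σpᵢ² = 1 - 5386/17956 = 0.7

0.7


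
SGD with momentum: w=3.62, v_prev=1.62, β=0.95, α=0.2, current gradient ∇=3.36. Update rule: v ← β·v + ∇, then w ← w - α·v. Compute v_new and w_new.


v_new = 0.95·1.62 + 3.36 = 1.539 + 3.36 = 4.899
w_new = 3.62 - 0.2·4.899 = 3.62 - 0.9798 = 2.6402

v_new=4.899, w_new=2.6402


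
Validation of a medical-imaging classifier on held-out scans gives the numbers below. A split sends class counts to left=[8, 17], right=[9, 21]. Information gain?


Parent = [17, 38], H_parent = 0.8921
H_left = 0.9044 (n=25), H_right = 0.8813 (n=30)
H_children = (25/55)·0.9044 + (30/55)·0.8813 = 0.8918
IG = 0.8921 - 0.8918 = 0.0003

0.0003


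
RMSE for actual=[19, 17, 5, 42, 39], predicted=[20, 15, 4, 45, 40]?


MSE = 16/5 = 3.2
RMSE = √(16/5) = 1.7889

1.7889


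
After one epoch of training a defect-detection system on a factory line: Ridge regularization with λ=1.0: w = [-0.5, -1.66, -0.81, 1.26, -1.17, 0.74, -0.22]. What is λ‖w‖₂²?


‖w‖₂² = (-0.5)² + (-1.66)² + (-0.81)² + (1.26)² + (-1.17)² + (0.74)² + (-0.22)²
     = 0.25 + 2.7556 + 0.6561 + 1.5876 + 1.3689 + 0.5476 + 0.0484
     = 7.2142
λ·‖w‖₂² = 1.0·7.2142 = 7.2142

7.2142


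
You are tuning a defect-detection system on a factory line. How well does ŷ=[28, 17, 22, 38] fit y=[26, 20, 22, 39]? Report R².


ȳ = 26.75
SS_res = Σ(y-ŷ)² = 14
SS_tot = Σ(y-ȳ)² = 218.75
R² = 1 - SS_res/SS_tot = 1 - 0.064 = 0.936

0.936


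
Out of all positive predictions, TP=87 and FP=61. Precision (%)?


Precision = TP/(TP+FP)
= 87/(87+61)
= 87/148 = 58.78%

58.78%


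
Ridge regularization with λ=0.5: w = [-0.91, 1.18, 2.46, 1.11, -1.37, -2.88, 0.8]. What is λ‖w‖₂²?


‖w‖₂² = (-0.91)² + (1.18)² + (2.46)² + (1.11)² + (-1.37)² + (-2.88)² + (0.8)²
     = 0.8281 + 1.3924 + 6.0516 + 1.2321 + 1.8769 + 8.2944 + 0.64
     = 20.3155
λ·‖w‖₂² = 0.5·20.3155 = 10.15775

10.15775


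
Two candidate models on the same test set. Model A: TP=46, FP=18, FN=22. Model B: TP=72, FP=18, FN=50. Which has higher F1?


Model A: P=46/64=0.7188, R=46/68=0.6765, F1=2PR/(P+R)=2TP/(2TP+FP+FN)=92/132=0.697
Model B: P=72/90=0.8, R=72/122=0.5902, F1=2PR/(P+R)=2TP/(2TP+FP+FN)=144/212=0.6792
0.697 > 0.6792 → Model A

Model A


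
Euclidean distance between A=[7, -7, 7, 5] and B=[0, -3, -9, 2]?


d = √((7-0)² + (-7+ 3)² + (7+ 9)² + (5-2)²)
  = √(49 + 16 + 256 + 9)
  = √330 = 18.1659

18.1659


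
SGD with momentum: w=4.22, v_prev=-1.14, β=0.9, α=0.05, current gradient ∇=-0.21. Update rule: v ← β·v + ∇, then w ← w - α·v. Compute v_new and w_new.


v_new = 0.9·-1.14 - 0.21 = -1.026 - 0.21 = -1.236
w_new = 4.22 - 0.05·-1.236 = 4.22 + 0.0618 = 4.2818

v_new=-1.236, w_new=4.2818


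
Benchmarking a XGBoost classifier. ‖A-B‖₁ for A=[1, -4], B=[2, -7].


d = |1-2| + |-4+ 7|
  = 1 + 3
  = 4

4


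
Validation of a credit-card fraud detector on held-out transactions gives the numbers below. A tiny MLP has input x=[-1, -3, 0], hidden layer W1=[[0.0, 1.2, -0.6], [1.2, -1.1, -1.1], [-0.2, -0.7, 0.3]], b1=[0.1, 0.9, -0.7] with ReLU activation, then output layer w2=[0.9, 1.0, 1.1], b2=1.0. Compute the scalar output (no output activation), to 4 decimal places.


z1[0] = (0.0)·(-1) + (1.2)·(-3) + (-0.6)·(0) + 0.1 = -3.5
z1[1] = (1.2)·(-1) + (-1.1)·(-3) + (-1.1)·(0) + 0.9 = 3.0
z1[2] = (-0.2)·(-1) + (-0.7)·(-3) + (0.3)·(0) - 0.7 = 1.6
h = ReLU(z1) = [0.0, 3.0, 1.6]
output = (0.9)·(0.0) + (1.0)·(3.0) + (1.1)·(1.6) + 1.0 = 5.76

5.76


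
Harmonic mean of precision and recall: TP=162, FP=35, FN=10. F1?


Precision = 162/197 = 0.8223
Recall = 162/172 = 0.9419
F1 = 2·P·R/(P+R) = 2·TP/(2·TP+FP+FN) = 324/(324+35+10) = 324/369 = 0.878

0.878


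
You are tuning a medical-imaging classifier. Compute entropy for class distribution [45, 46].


Probabilities: [45/91, 46/91] ≈ [0.4945, 0.5055]
H = -((45/91)·log₂(45/91) + (46/91)·log₂(46/91))
  = 0.9999 bits

0.9999 bits


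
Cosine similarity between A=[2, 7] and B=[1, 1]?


A·B = 2·1 + 7·1 = 9
‖A‖ = √53 = 7.2801, ‖B‖ = √2 = 1.4142
cos = 9/(√53·√2) = 9/√106 = 0.8742

0.8742


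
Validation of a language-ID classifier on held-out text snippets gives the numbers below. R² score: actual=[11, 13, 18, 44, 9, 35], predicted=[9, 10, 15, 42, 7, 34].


ȳ = 21.6667
SS_res = Σ(y-ŷ)² = 31
SS_tot = Σ(y-ȳ)² = 1039.33
R² = 1 - SS_res/SS_tot = 1 - 0.0298 = 0.9702

0.9702


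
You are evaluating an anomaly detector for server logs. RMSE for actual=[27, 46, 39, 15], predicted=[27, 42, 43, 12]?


MSE = 41/4 = 10.25
RMSE = √(41/4) = 3.2016

3.2016


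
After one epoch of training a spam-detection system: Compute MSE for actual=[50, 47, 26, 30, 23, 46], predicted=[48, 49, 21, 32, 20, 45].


Squared errors: (50-48)²=4, (47-49)²=4, (26-21)²=25, (30-32)²=4, (23-20)²=9, (46-45)²=1
Sum = 47
MSE = 47/6 = 47/6

47/6


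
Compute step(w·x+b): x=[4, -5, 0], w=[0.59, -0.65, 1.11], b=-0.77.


z = (4)·(0.59) + (-5)·(-0.65) + (0)·(1.11) - 0.77
  = 4.84
step(z) = 1 (z≥0)

1


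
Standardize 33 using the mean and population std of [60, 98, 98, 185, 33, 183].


μ = 109.5, σ = 57.256
z = (33 - 109.5)/57.256 = -1.3361

-1.3361


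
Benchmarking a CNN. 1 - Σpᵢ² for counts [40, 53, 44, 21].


Probabilities: [40/158, 53/158, 44/158, 21/158] ≈ [0.2532, 0.3354, 0.2785, 0.1329]
Σpᵢ² = (1600 + 2809 + 1936 + 441)/158² = 6786/24964
Gini = 1 - Σpᵢ² = 1 - 6786/24964 = 0.7282

0.7282


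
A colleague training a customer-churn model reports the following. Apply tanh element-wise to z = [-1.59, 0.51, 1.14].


tanh(-1.59) = -0.9201
tanh(0.51) = 0.4699
tanh(1.14) = 0.8144
result = [-0.9201, 0.4699, 0.8144]

[-0.9201, 0.4699, 0.8144]


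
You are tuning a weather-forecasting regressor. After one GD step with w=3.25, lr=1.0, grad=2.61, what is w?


w_new = w - α·∇
= 3.25 - 1.0·2.61
= 3.25 - 2.61
= 0.64

0.64


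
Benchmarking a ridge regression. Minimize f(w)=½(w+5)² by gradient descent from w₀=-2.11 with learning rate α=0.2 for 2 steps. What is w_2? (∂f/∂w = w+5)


step 1: grad = -2.11+5 = 2.89; w = -2.11 - 0.2·(2.89) = -2.688
step 2: grad = -2.688+5 = 2.312; w = -2.688 - 0.2·(2.312) = -3.1504

-3.1504


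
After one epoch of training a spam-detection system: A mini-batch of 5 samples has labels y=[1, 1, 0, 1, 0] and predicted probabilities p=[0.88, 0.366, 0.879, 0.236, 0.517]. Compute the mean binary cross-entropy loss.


L[0] = -ln(0.88) = 0.1278
L[1] = -ln(0.366) = 1.0051
L[2] = -ln(1-0.879) = -ln(0.121) = 2.112
L[3] = -ln(0.236) = 1.4439
L[4] = -ln(1-0.517) = -ln(0.483) = 0.7277
mean = (0.1278 + 1.0051 + 2.112 + 1.4439 + 0.7277)/5 = 1.0833

1.0833


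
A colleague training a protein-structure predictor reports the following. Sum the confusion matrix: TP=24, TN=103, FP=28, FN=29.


Total = TP + TN + FP + FN
= 24 + 103 + 28 + 29
= 184
(Predicted positive: 52, predicted negative: 132)

184


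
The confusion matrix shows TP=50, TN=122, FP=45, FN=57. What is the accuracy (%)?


Accuracy = (TP+TN)/(TP+TN+FP+FN)
= (50+122)/(274)
= 172/274 = 62.77%

62.77%


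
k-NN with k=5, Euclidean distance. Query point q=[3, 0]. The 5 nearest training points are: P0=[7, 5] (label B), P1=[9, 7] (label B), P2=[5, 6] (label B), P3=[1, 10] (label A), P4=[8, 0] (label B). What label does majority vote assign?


d(q,P0) = 6.4031  (label B)
d(q,P1) = 9.2195  (label B)
d(q,P2) = 6.3246  (label B)
d(q,P3) = 10.198  (label A)
d(q,P4) = 5.0  (label B)
Votes: A=1, B=4
Majority → B

B


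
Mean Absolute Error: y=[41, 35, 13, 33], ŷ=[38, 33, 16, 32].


Absolute errors: |41-38|=3, |35-33|=2, |13-16|=3, |33-32|=1
Sum = 9
MAE = 9/4 = 9/4

9/4


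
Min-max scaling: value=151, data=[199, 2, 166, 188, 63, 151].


min=2, max=199
(151-2)/(199-2) = 149/197 = 0.7563

0.7563


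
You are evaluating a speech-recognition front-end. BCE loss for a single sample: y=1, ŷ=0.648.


BCE = -[y·ln(p) + (1-y)·ln(1-p)]
= -1·ln(0.648) - 0
= -ln(0.648) = 0.4339

0.4339


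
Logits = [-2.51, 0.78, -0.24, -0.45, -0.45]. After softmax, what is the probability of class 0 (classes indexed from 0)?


Exponentials: e^-2.51=0.0813, e^0.78=2.1815, e^-0.24=0.7866, e^-0.45=0.6376, e^-0.45=0.6376
Sum = 4.3246
Softmax = [0.0188, 0.5044, 0.1819, 0.1474, 0.1474]
p[0] = 0.0813/4.3246 = 0.0188

0.0188


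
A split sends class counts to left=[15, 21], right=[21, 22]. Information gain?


Parent = [36, 43], H_parent = 0.9943
H_left = 0.9799 (n=36), H_right = 0.9996 (n=43)
H_children = (36/79)·0.9799 + (43/79)·0.9996 = 0.9906
IG = 0.9943 - 0.9906 = 0.0037

0.0037


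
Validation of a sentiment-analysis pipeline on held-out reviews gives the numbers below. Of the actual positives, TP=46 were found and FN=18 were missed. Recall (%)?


Recall = TP/(TP+FN)
= 46/(46+18)
= 46/64 = 71.88%

71.88%


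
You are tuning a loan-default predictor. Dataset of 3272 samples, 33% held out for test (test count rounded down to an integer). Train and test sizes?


Test = ⌊3272·33/100⌋ = 1079
Train = 3272 - 1079 = 2193

Train: 2193, Test: 1079


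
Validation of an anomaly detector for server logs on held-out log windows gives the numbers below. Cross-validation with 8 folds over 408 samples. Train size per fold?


Fold size = 408/8 = 51
Training per fold = 408 - 51 = 357

357


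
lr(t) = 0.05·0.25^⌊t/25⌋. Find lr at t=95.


n_drops = ⌊95/25⌋ = 3
lr = 0.05·0.25^3 = 0.05·0.015625 = 0.00078125

0.00078125


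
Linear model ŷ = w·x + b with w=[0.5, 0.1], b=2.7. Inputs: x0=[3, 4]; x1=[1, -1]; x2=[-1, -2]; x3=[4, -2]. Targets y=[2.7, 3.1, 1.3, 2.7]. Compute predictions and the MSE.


ŷ0 = (0.5)·(3) + (0.1)·(4) + 2.7 = 4.6
ŷ1 = (0.5)·(1) + (0.1)·(-1) + 2.7 = 3.1
ŷ2 = (0.5)·(-1) + (0.1)·(-2) + 2.7 = 2.0
ŷ3 = (0.5)·(4) + (0.1)·(-2) + 2.7 = 4.5
errors² = [3.61, 0.0, 0.49, 3.24]
MSE = 7.3400/4 = 1.835

1.835


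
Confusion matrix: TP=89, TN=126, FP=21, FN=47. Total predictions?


Total = TP + TN + FP + FN
= 89 + 126 + 21 + 47
= 283
(Predicted positive: 110, predicted negative: 173)

283


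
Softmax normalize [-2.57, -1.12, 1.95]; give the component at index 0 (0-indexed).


Exponentials: e^-2.57=0.0765, e^-1.12=0.3263, e^1.95=7.0287
Sum = 7.4315
Softmax = [0.0103, 0.0439, 0.9458]
p[0] = 0.0765/7.4315 = 0.0103

0.0103


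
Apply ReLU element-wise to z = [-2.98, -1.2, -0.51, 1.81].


ReLU(-2.98) = max(0, -2.98) = 0.0
ReLU(-1.2) = max(0, -1.2) = 0.0
ReLU(-0.51) = max(0, -0.51) = 0.0
ReLU(1.81) = max(0, 1.81) = 1.81
result = [0.0, 0.0, 0.0, 1.81]

[0.0, 0.0, 0.0, 1.81]


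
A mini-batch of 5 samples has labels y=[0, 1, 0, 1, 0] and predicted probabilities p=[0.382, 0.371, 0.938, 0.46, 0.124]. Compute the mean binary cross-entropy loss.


L[0] = -ln(1-0.382) = -ln(0.618) = 0.4813
L[1] = -ln(0.371) = 0.9916
L[2] = -ln(1-0.938) = -ln(0.062) = 2.7806
L[3] = -ln(0.46) = 0.7765
L[4] = -ln(1-0.124) = -ln(0.876) = 0.1324
mean = (0.4813 + 0.9916 + 2.7806 + 0.7765 + 0.1324)/5 = 1.0325

1.0325


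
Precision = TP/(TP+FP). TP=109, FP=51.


Precision = TP/(TP+FP)
= 109/(109+51)
= 109/160 = 68.12%

68.12%


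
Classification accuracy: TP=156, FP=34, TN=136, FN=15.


Accuracy = (TP+TN)/(TP+TN+FP+FN)
= (156+136)/(341)
= 292/341 = 85.63%

85.63%


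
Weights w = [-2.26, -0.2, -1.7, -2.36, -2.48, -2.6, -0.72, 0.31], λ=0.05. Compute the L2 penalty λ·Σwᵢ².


‖w‖₂² = (-2.26)² + (-0.2)² + (-1.7)² + (-2.36)² + (-2.48)² + (-2.6)² + (-0.72)² + (0.31)²
     = 5.1076 + 0.04 + 2.89 + 5.5696 + 6.1504 + 6.76 + 0.5184 + 0.0961
     = 27.1321
λ·‖w‖₂² = 0.05·27.1321 = 1.356605

1.356605


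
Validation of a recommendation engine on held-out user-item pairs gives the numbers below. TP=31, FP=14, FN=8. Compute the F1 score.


Precision = 31/45 = 0.6889
Recall = 31/39 = 0.7949
F1 = 2·P·R/(P+R) = 2·TP/(2·TP+FP+FN) = 62/(62+14+8) = 62/84 = 0.7381

0.7381


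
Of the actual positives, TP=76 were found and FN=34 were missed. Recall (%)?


Recall = TP/(TP+FN)
= 76/(76+34)
= 76/110 = 69.09%

69.09%


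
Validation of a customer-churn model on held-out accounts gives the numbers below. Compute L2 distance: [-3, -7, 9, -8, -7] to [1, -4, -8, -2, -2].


d = √((-3-1)² + (-7+ 4)² + (9+ 8)² + (-8+ 2)² + (-7+ 2)²)
  = √(16 + 9 + 289 + 36 + 25)
  = √375 = 19.3649

19.3649


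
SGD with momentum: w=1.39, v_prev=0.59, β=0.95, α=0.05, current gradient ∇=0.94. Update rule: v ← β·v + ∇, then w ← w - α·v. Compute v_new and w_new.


v_new = 0.95·0.59 + 0.94 = 0.5605 + 0.94 = 1.5005
w_new = 1.39 - 0.05·1.5005 = 1.39 - 0.075025 = 1.314975

v_new=1.5005, w_new=1.314975


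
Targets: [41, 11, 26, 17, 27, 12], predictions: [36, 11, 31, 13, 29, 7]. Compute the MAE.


Absolute errors: |41-36|=5, |11-11|=0, |26-31|=5, |17-13|=4, |27-29|=2, |12-7|=5
Sum = 21
MAE = 21/6 = 7/2

7/2


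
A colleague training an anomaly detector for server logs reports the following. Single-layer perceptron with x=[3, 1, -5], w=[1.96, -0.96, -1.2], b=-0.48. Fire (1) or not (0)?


z = (3)·(1.96) + (1)·(-0.96) + (-5)·(-1.2) - 0.48
  = 10.44
step(z) = 1 (z≥0)

1


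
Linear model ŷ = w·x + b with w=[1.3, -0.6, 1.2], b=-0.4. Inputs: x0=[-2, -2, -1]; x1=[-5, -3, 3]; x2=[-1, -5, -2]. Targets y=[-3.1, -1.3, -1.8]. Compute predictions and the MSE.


ŷ0 = (1.3)·(-2) + (-0.6)·(-2) + (1.2)·(-1) - 0.4 = -3.0
ŷ1 = (1.3)·(-5) + (-0.6)·(-3) + (1.2)·(3) - 0.4 = -1.5
ŷ2 = (1.3)·(-1) + (-0.6)·(-5) + (1.2)·(-2) - 0.4 = -1.1
errors² = [0.01, 0.04, 0.49]
MSE = 0.5400/3 = 0.18

0.18


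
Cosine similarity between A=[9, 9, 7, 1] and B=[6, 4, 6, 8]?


A·B = 9·6 + 9·4 + 7·6 + 1·8 = 140
‖A‖ = √212 = 14.5602, ‖B‖ = √152 = 12.3288
cos = 140/(√212·√152) = 140/√32224 = 0.7799

0.7799


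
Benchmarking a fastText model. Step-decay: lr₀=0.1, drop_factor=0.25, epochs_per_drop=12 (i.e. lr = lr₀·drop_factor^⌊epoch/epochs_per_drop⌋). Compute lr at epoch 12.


n_drops = ⌊12/12⌋ = 1
lr = 0.1·0.25^1 = 0.1·0.25 = 0.025

0.025


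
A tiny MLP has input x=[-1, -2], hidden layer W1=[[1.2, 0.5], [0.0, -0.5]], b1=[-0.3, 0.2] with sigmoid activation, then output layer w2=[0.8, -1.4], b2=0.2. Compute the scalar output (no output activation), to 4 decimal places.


z1[0] = (1.2)·(-1) + (0.5)·(-2) - 0.3 = -2.5
z1[1] = (0.0)·(-1) + (-0.5)·(-2) + 0.2 = 1.2
h = sigmoid(z1) = [0.0759, 0.7685]
output = (0.8)·(0.0759) + (-1.4)·(0.7685) + 0.2 = -0.8152

-0.8152


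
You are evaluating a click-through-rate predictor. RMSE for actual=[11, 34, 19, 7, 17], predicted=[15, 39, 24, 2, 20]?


MSE = 100/5 = 20
RMSE = √(100/5) = 4.4721

4.4721


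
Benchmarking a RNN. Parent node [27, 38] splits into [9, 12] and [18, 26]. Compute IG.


Parent = [27, 38], H_parent = 0.9792
H_left = 0.9852 (n=21), H_right = 0.976 (n=44)
H_children = (21/65)·0.9852 + (44/65)·0.976 = 0.979
IG = 0.9792 - 0.979 = 0.0002

0.0002


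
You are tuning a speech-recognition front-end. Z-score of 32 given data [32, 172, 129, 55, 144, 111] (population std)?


μ = 107.1667, σ = 49.0286
z = (32 - 107.1667)/49.0286 = -1.5331

-1.5331


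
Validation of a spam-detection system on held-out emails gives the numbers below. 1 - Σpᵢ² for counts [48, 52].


Probabilities: [48/100, 52/100] ≈ [0.48, 0.52]
Σpᵢ² = (2304 + 2704)/100² = 5008/10000
Gini = 1 - Σpᵢ² = 1 - 5008/10000 = 0.4992

0.4992


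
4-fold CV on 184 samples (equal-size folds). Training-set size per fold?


Fold size = 184/4 = 46
Training per fold = 184 - 46 = 138

138


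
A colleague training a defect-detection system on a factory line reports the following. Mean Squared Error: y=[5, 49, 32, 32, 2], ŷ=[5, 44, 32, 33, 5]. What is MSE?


Squared errors: (5-5)²=0, (49-44)²=25, (32-32)²=0, (32-33)²=1, (2-5)²=9
Sum = 35
MSE = 35/5 = 7

7


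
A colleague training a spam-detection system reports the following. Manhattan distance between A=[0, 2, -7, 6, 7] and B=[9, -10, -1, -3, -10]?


d = |0-9| + |2+ 10| + |-7+ 1| + |6+ 3| + |7+ 10|
  = 9 + 12 + 6 + 9 + 17
  = 53

53


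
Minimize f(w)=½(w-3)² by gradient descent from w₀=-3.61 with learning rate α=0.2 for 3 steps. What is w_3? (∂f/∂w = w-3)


step 1: grad = -3.61-3 = -6.61; w = -3.61 - 0.2·(-6.61) = -2.288
step 2: grad = -2.288-3 = -5.288; w = -2.288 - 0.2·(-5.288) = -1.2304
step 3: grad = -1.2304-3 = -4.2304; w = -1.2304 - 0.2·(-4.2304) = -0.38432

-0.38432


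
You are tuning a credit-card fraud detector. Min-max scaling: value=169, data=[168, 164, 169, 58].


min=58, max=169
(169-58)/(169-58) = 111/111 = 1.0

1.0


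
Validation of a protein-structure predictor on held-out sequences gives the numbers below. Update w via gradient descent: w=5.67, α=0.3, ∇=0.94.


w_new = w - α·∇
= 5.67 - 0.3·0.94
= 5.67 - 0.282
= 5.388

5.388


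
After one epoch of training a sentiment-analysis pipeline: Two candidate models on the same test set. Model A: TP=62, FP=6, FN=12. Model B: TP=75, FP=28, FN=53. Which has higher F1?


Model A: P=62/68=0.9118, R=62/74=0.8378, F1=2PR/(P+R)=2TP/(2TP+FP+FN)=124/142=0.8732
Model B: P=75/103=0.7282, R=75/128=0.5859, F1=2PR/(P+R)=2TP/(2TP+FP+FN)=150/231=0.6494
0.8732 > 0.6494 → Model A

Model A


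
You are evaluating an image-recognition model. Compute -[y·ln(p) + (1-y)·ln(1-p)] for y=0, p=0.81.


BCE = -[y·ln(p) + (1-y)·ln(1-p)]
= -0 - 1·ln(1-0.81)
= -ln(0.19) = 1.6607

1.6607


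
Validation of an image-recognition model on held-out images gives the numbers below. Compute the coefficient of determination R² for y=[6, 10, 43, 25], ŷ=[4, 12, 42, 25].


ȳ = 21
SS_res = Σ(y-ŷ)² = 9
SS_tot = Σ(y-ȳ)² = 846
R² = 1 - SS_res/SS_tot = 1 - 0.0106 = 0.9894

0.9894


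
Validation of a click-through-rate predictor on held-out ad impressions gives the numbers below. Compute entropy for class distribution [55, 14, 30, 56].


Probabilities: [55/155, 14/155, 30/155, 56/155] ≈ [0.3548, 0.0903, 0.1935, 0.3613]
H = -((55/155)·log₂(55/155) + (14/155)·log₂(14/155) + (30/155)·log₂(30/155) + (56/155)·log₂(56/155))
  = 1.8329 bits

1.8329 bits


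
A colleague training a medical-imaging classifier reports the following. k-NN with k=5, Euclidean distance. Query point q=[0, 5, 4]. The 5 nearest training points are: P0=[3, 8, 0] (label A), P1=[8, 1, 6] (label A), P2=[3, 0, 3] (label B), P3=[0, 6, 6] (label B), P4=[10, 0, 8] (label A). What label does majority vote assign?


d(q,P0) = 5.831  (label A)
d(q,P1) = 9.1652  (label A)
d(q,P2) = 5.9161  (label B)
d(q,P3) = 2.2361  (label B)
d(q,P4) = 11.8743  (label A)
Votes: A=3, B=2
Majority → A

A


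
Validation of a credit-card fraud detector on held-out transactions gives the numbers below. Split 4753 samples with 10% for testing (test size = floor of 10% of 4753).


Test = ⌊4753·10/100⌋ = 475
Train = 4753 - 475 = 4278

Train: 4278, Test: 475


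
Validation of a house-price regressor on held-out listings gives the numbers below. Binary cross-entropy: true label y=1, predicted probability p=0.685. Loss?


BCE = -[y·ln(p) + (1-y)·ln(1-p)]
= -1·ln(0.685) - 0
= -ln(0.685) = 0.3783

0.3783


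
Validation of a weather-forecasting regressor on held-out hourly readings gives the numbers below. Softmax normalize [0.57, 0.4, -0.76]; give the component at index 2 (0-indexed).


Exponentials: e^0.57=1.7683, e^0.4=1.4918, e^-0.76=0.4677
Sum = 3.7278
Softmax = [0.4744, 0.4002, 0.1255]
p[2] = 0.4677/3.7278 = 0.1255

0.1255


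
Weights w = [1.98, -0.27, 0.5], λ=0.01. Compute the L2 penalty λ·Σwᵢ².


‖w‖₂² = (1.98)² + (-0.27)² + (0.5)²
     = 3.9204 + 0.0729 + 0.25
     = 4.2433
λ·‖w‖₂² = 0.01·4.2433 = 0.042433

0.042433


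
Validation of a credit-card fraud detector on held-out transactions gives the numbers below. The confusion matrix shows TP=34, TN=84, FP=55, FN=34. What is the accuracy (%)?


Accuracy = (TP+TN)/(TP+TN+FP+FN)
= (34+84)/(207)
= 118/207 = 57.0%

57.0%


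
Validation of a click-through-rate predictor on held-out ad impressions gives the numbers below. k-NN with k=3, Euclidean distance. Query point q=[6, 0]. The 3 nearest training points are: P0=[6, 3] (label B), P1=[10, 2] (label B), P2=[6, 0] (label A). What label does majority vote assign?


d(q,P0) = 3.0  (label B)
d(q,P1) = 4.4721  (label B)
d(q,P2) = 0.0  (label A)
Votes: A=1, B=2
Majority → B

B


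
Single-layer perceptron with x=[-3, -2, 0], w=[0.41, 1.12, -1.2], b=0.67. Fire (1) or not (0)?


z = (-3)·(0.41) + (-2)·(1.12) + (0)·(-1.2) + 0.67
  = -2.8
step(z) = 0 (z<0)

0


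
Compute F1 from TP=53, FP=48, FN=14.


Precision = 53/101 = 0.5248
Recall = 53/67 = 0.791
F1 = 2·P·R/(P+R) = 2·TP/(2·TP+FP+FN) = 106/(106+48+14) = 106/168 = 0.631

0.631


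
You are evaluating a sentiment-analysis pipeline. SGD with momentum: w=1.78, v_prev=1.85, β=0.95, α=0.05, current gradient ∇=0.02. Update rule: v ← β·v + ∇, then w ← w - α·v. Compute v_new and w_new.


v_new = 0.95·1.85 + 0.02 = 1.7575 + 0.02 = 1.7775
w_new = 1.78 - 0.05·1.7775 = 1.78 - 0.088875 = 1.691125

v_new=1.7775, w_new=1.691125


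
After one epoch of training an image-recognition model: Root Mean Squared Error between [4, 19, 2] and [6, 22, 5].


MSE = 22/3 = 7.3333
RMSE = √(22/3) = 2.708

2.708


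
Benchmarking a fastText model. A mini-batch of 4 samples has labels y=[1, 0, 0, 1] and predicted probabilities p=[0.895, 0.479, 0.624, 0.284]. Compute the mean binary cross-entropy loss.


L[0] = -ln(0.895) = 0.1109
L[1] = -ln(1-0.479) = -ln(0.521) = 0.652
L[2] = -ln(1-0.624) = -ln(0.376) = 0.9782
L[3] = -ln(0.284) = 1.2588
mean = (0.1109 + 0.652 + 0.9782 + 1.2588)/4 = 0.75

0.75


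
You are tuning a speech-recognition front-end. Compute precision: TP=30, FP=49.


Precision = TP/(TP+FP)
= 30/(30+49)
= 30/79 = 37.97%

37.97%


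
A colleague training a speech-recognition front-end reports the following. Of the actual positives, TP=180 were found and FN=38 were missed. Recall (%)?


Recall = TP/(TP+FN)
= 180/(180+38)
= 180/218 = 82.57%

82.57%


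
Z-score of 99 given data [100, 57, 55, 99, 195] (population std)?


μ = 101.2, σ = 50.7795
z = (99 - 101.2)/50.7795 = -0.0433

-0.0433


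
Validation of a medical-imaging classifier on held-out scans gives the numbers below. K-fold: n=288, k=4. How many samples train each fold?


Fold size = 288/4 = 72
Training per fold = 288 - 72 = 216

216


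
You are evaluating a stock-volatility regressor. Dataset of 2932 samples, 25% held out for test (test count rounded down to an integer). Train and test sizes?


Test = ⌊2932·25/100⌋ = 733
Train = 2932 - 733 = 2199

Train: 2199, Test: 733


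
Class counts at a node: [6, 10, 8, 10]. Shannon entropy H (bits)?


Probabilities: [6/34, 10/34, 8/34, 10/34] ≈ [0.1765, 0.2941, 0.2353, 0.2941]
H = -((6/34)·log₂(6/34) + (10/34)·log₂(10/34) + (8/34)·log₂(8/34) + (10/34)·log₂(10/34))
  = 1.9713 bits

1.9713 bits


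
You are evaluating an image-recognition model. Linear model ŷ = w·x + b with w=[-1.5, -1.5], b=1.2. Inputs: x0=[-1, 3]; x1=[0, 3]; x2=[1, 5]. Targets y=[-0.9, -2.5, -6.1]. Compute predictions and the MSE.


ŷ0 = (-1.5)·(-1) + (-1.5)·(3) + 1.2 = -1.8
ŷ1 = (-1.5)·(0) + (-1.5)·(3) + 1.2 = -3.3
ŷ2 = (-1.5)·(1) + (-1.5)·(5) + 1.2 = -7.8
errors² = [0.81, 0.64, 2.89]
MSE = 4.3400/3 = 1.4467

1.4467


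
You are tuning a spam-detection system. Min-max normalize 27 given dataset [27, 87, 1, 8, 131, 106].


min=1, max=131
(27-1)/(131-1) = 26/130 = 0.2

0.2


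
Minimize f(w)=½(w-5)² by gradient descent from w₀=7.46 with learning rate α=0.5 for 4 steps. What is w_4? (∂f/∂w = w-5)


step 1: grad = 7.46-5 = 2.46; w = 7.46 - 0.5·(2.46) = 6.23
step 2: grad = 6.23-5 = 1.23; w = 6.23 - 0.5·(1.23) = 5.615
step 3: grad = 5.615-5 = 0.615; w = 5.615 - 0.5·(0.615) = 5.3075
step 4: grad = 5.3075-5 = 0.3075; w = 5.3075 - 0.5·(0.3075) = 5.15375

5.15375


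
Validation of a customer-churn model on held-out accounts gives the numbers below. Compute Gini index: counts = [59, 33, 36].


Probabilities: [59/128, 33/128, 36/128] ≈ [0.4609, 0.2578, 0.2812]
Σpᵢ² = (3481 + 1089 + 1296)/128² = 5866/16384
Gini = 1 - Σpᵢ² = 1 - 5866/16384 = 0.642

0.642


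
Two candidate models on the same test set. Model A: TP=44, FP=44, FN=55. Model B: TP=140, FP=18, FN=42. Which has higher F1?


Model A: P=44/88=0.5, R=44/99=0.4444, F1=2PR/(P+R)=2TP/(2TP+FP+FN)=88/187=0.4706
Model B: P=140/158=0.8861, R=140/182=0.7692, F1=2PR/(P+R)=2TP/(2TP+FP+FN)=280/340=0.8235
0.4706 < 0.8235 → Model B

Model B


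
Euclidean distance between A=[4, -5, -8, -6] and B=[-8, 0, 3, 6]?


d = √((4+ 8)² + (-5-0)² + (-8-3)² + (-6-6)²)
  = √(144 + 25 + 121 + 144)
  = √434 = 20.8327

20.8327


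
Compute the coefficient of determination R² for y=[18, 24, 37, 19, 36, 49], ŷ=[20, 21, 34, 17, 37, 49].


ȳ = 30.5
SS_res = Σ(y-ŷ)² = 27
SS_tot = Σ(y-ȳ)² = 745.5
R² = 1 - SS_res/SS_tot = 1 - 0.0362 = 0.9638

0.9638


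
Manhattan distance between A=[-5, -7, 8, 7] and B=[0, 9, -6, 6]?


d = |-5-0| + |-7-9| + |8+ 6| + |7-6|
  = 5 + 16 + 14 + 1
  = 36

36


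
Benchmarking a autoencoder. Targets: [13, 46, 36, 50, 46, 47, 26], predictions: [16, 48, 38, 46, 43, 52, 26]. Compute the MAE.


Absolute errors: |13-16|=3, |46-48|=2, |36-38|=2, |50-46|=4, |46-43|=3, |47-52|=5, |26-26|=0
Sum = 19
MAE = 19/7 = 19/7

19/7


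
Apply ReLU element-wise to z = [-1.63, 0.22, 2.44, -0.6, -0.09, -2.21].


ReLU(-1.63) = max(0, -1.63) = 0.0
ReLU(0.22) = max(0, 0.22) = 0.22
ReLU(2.44) = max(0, 2.44) = 2.44
ReLU(-0.6) = max(0, -0.6) = 0.0
ReLU(-0.09) = max(0, -0.09) = 0.0
ReLU(-2.21) = max(0, -2.21) = 0.0
result = [0.0, 0.22, 2.44, 0.0, 0.0, 0.0]

[0.0, 0.22, 2.44, 0.0, 0.0, 0.0]


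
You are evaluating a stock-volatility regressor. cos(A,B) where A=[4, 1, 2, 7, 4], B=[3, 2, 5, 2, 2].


A·B = 4·3 + 1·2 + 2·5 + 7·2 + 4·2 = 46
‖A‖ = √86 = 9.2736, ‖B‖ = √46 = 6.7823
cos = 46/(√86·√46) = 46/√3956 = 0.7314

0.7314


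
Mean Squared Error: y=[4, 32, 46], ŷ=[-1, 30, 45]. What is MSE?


Squared errors: (4+ 1)²=25, (32-30)²=4, (46-45)²=1
Sum = 30
MSE = 30/3 = 10

10


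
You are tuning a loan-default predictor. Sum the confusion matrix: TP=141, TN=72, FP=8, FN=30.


Total = TP + TN + FP + FN
= 141 + 72 + 8 + 30
= 251
(Predicted positive: 149, predicted negative: 102)

251


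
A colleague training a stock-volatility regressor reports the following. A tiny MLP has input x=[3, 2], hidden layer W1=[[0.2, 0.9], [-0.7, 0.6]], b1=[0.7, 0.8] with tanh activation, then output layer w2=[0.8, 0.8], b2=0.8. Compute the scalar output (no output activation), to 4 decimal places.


z1[0] = (0.2)·(3) + (0.9)·(2) + 0.7 = 3.1
z1[1] = (-0.7)·(3) + (0.6)·(2) + 0.8 = -0.1
h = tanh(z1) = [0.9959, -0.0997]
output = (0.8)·(0.9959) + (0.8)·(-0.0997) + 0.8 = 1.517

1.517


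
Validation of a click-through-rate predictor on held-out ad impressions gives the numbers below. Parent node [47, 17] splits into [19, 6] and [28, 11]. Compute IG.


Parent = [47, 17], H_parent = 0.8351
H_left = 0.795 (n=25), H_right = 0.8582 (n=39)
H_children = (25/64)·0.795 + (39/64)·0.8582 = 0.8335
IG = 0.8351 - 0.8335 = 0.0016

0.0016


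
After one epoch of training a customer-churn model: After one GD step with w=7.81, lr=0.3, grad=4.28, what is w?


w_new = w - α·∇
= 7.81 - 0.3·4.28
= 7.81 - 1.284
= 6.526

6.526


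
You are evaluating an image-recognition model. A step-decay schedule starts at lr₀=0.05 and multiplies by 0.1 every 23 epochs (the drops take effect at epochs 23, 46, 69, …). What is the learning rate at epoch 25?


n_drops = ⌊25/23⌋ = 1
lr = 0.05·0.1^1 = 0.05·0.1 = 0.005

0.005


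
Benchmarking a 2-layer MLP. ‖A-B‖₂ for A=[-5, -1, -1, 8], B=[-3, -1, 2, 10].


d = √((-5+ 3)² + (-1+ 1)² + (-1-2)² + (8-10)²)
  = √(4 + 0 + 9 + 4)
  = √17 = 4.1231

4.1231


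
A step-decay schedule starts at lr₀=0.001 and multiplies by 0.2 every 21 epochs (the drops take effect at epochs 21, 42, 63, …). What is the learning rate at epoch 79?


n_drops = ⌊79/21⌋ = 3
lr = 0.001·0.2^3 = 0.001·0.008 = 0.000008

0.000008


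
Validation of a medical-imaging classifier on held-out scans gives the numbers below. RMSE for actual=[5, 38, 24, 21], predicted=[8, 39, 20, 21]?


MSE = 26/4 = 6.5
RMSE = √(26/4) = 2.5495

2.5495


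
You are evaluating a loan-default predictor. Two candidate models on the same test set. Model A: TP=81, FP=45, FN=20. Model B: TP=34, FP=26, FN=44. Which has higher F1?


Model A: P=81/126=0.6429, R=81/101=0.802, F1=2PR/(P+R)=2TP/(2TP+FP+FN)=162/227=0.7137
Model B: P=34/60=0.5667, R=34/78=0.4359, F1=2PR/(P+R)=2TP/(2TP+FP+FN)=68/138=0.4928
0.7137 > 0.4928 → Model A

Model A


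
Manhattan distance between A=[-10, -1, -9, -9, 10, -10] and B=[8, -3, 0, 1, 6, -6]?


d = |-10-8| + |-1+ 3| + |-9-0| + |-9-1| + |10-6| + |-10+ 6|
  = 18 + 2 + 9 + 10 + 4 + 4
  = 47

47


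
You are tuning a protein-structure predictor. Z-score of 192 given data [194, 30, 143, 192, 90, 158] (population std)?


μ = 134.5, σ = 58.2688
z = (192 - 134.5)/58.2688 = 0.9868

0.9868


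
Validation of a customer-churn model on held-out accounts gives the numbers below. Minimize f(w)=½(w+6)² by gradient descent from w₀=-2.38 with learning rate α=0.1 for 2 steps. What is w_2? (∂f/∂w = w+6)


step 1: grad = -2.38+6 = 3.62; w = -2.38 - 0.1·(3.62) = -2.742
step 2: grad = -2.742+6 = 3.258; w = -2.742 - 0.1·(3.258) = -3.0678

-3.0678


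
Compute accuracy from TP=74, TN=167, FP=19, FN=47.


Accuracy = (TP+TN)/(TP+TN+FP+FN)
= (74+167)/(307)
= 241/307 = 78.5%

78.5%


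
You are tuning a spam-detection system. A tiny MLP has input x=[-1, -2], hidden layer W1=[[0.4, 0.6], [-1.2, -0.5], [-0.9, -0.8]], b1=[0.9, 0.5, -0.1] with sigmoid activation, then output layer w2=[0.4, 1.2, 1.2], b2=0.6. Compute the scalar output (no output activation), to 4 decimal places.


z1[0] = (0.4)·(-1) + (0.6)·(-2) + 0.9 = -0.7
z1[1] = (-1.2)·(-1) + (-0.5)·(-2) + 0.5 = 2.7
z1[2] = (-0.9)·(-1) + (-0.8)·(-2) - 0.1 = 2.4
h = sigmoid(z1) = [0.3318, 0.937, 0.9168]
output = (0.4)·(0.3318) + (1.2)·(0.937) + (1.2)·(0.9168) + 0.6 = 2.9573

2.9573


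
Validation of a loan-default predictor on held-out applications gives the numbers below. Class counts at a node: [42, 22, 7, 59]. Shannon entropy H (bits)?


Probabilities: [42/130, 22/130, 7/130, 59/130] ≈ [0.3231, 0.1692, 0.0538, 0.4538]
H = -((42/130)·log₂(42/130) + (22/130)·log₂(22/130) + (7/130)·log₂(7/130) + (59/130)·log₂(59/130))
  = 1.7046 bits

1.7046 bits


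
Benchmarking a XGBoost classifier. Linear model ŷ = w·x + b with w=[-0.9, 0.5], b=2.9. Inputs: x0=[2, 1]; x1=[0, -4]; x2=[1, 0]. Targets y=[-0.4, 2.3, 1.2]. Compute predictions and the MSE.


ŷ0 = (-0.9)·(2) + (0.5)·(1) + 2.9 = 1.6
ŷ1 = (-0.9)·(0) + (0.5)·(-4) + 2.9 = 0.9
ŷ2 = (-0.9)·(1) + (0.5)·(0) + 2.9 = 2.0
errors² = [4.0, 1.96, 0.64]
MSE = 6.6000/3 = 2.2

2.2


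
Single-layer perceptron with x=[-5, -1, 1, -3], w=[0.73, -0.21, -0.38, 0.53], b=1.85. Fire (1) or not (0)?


z = (-5)·(0.73) + (-1)·(-0.21) + (1)·(-0.38) + (-3)·(0.53) + 1.85
  = -3.56
step(z) = 0 (z<0)

0


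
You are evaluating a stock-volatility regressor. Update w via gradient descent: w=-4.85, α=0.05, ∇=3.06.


w_new = w - α·∇
= -4.85 - 0.05·3.06
= -4.85 - 0.153
= -5.003

-5.003


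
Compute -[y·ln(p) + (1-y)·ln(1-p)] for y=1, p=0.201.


BCE = -[y·ln(p) + (1-y)·ln(1-p)]
= -1·ln(0.201) - 0
= -ln(0.201) = 1.6045

1.6045


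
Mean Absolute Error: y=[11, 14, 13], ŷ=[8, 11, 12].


Absolute errors: |11-8|=3, |14-11|=3, |13-12|=1
Sum = 7
MAE = 7/3 = 7/3

7/3


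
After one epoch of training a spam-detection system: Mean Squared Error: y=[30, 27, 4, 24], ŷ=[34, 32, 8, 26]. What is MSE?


Squared errors: (30-34)²=16, (27-32)²=25, (4-8)²=16, (24-26)²=4
Sum = 61
MSE = 61/4 = 61/4

61/4


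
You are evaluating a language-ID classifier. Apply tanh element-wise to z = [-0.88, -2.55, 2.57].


tanh(-0.88) = -0.7064
tanh(-2.55) = -0.9879
tanh(2.57) = 0.9884
result = [-0.7064, -0.9879, 0.9884]

[-0.7064, -0.9879, 0.9884]


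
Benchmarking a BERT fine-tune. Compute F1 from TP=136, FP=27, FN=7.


Precision = 136/163 = 0.8344
Recall = 136/143 = 0.951
F1 = 2·P·R/(P+R) = 2·TP/(2·TP+FP+FN) = 272/(272+27+7) = 272/306 = 0.8889

0.8889


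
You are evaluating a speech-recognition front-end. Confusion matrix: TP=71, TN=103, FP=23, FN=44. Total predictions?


Total = TP + TN + FP + FN
= 71 + 103 + 23 + 44
= 241
(Predicted positive: 94, predicted negative: 147)

241


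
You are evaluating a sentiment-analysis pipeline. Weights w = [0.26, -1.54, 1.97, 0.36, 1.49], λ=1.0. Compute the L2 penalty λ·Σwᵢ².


‖w‖₂² = (0.26)² + (-1.54)² + (1.97)² + (0.36)² + (1.49)²
     = 0.0676 + 2.3716 + 3.8809 + 0.1296 + 2.2201
     = 8.6698
λ·‖w‖₂² = 1.0·8.6698 = 8.6698

8.6698


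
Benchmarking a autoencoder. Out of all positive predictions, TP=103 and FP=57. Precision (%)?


Precision = TP/(TP+FP)
= 103/(103+57)
= 103/160 = 64.38%

64.38%


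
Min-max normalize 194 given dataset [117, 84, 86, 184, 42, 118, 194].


min=42, max=194
(194-42)/(194-42) = 152/152 = 1.0

1.0


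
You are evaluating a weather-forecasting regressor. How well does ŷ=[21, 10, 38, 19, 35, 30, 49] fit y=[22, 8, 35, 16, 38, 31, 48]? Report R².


ȳ = 28.2857
SS_res = Σ(y-ŷ)² = 34
SS_tot = Σ(y-ȳ)² = 1137.43
R² = 1 - SS_res/SS_tot = 1 - 0.0299 = 0.9701

0.9701


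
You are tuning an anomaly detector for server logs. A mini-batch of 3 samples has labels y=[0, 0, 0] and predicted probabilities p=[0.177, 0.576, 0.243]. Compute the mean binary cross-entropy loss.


L[0] = -ln(1-0.177) = -ln(0.823) = 0.1948
L[1] = -ln(1-0.576) = -ln(0.424) = 0.858
L[2] = -ln(1-0.243) = -ln(0.757) = 0.2784
mean = (0.1948 + 0.858 + 0.2784)/3 = 0.4437

0.4437


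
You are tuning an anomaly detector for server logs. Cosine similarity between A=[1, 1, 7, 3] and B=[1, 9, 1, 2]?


A·B = 1·1 + 1·9 + 7·1 + 3·2 = 23
‖A‖ = √60 = 7.746, ‖B‖ = √87 = 9.3274
cos = 23/(√60·√87) = 23/√5220 = 0.3183

0.3183


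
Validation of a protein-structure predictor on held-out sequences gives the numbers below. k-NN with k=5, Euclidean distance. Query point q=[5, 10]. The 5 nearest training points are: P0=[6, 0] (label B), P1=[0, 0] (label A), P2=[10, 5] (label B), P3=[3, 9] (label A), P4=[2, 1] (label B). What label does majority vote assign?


d(q,P0) = 10.0499  (label B)
d(q,P1) = 11.1803  (label A)
d(q,P2) = 7.0711  (label B)
d(q,P3) = 2.2361  (label A)
d(q,P4) = 9.4868  (label B)
Votes: A=2, B=3
Majority → B

B


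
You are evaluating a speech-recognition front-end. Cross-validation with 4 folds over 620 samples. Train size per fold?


Fold size = 620/4 = 155
Training per fold = 620 - 155 = 465

465


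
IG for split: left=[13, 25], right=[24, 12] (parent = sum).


Parent = [37, 37], H_parent = 1
H_left = 0.9268 (n=38), H_right = 0.9183 (n=36)
H_children = (38/74)·0.9268 + (36/74)·0.9183 = 0.9227
IG = 1 - 0.9227 = 0.0773

0.0773


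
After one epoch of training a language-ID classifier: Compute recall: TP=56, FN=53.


Recall = TP/(TP+FN)
= 56/(56+53)
= 56/109 = 51.38%

51.38%


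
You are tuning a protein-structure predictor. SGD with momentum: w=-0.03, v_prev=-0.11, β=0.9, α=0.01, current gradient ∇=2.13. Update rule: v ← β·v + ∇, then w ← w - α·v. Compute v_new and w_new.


v_new = 0.9·-0.11 + 2.13 = -0.099 + 2.13 = 2.031
w_new = -0.03 - 0.01·2.031 = -0.03 - 0.02031 = -0.05031

v_new=2.031, w_new=-0.05031


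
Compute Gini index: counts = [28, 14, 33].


Probabilities: [28/75, 14/75, 33/75] ≈ [0.3733, 0.1867, 0.44]
Σpᵢ² = (784 + 196 + 1089)/75² = 2069/5625
Gini = 1 - Σpᵢ² = 1 - 2069/5625 = 0.6322

0.6322


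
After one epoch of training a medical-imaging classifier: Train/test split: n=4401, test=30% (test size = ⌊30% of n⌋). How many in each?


Test = ⌊4401·30/100⌋ = 1320
Train = 4401 - 1320 = 3081

Train: 3081, Test: 1320


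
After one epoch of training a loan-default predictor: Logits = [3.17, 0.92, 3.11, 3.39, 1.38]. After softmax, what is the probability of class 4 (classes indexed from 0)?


Exponentials: e^3.17=23.8075, e^0.92=2.5093, e^3.11=22.421, e^3.39=29.666, e^1.38=3.9749
Sum = 82.3787
Softmax = [0.289, 0.0305, 0.2722, 0.3601, 0.0483]
p[4] = 3.9749/82.3787 = 0.0483

0.0483


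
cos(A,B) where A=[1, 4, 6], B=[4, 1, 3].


A·B = 1·4 + 4·1 + 6·3 = 26
‖A‖ = √53 = 7.2801, ‖B‖ = √26 = 5.099
cos = 26/(√53·√26) = 26/√1378 = 0.7004

0.7004


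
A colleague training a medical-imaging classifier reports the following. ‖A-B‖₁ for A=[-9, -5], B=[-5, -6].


d = |-9+ 5| + |-5+ 6|
  = 4 + 1
  = 5

5
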